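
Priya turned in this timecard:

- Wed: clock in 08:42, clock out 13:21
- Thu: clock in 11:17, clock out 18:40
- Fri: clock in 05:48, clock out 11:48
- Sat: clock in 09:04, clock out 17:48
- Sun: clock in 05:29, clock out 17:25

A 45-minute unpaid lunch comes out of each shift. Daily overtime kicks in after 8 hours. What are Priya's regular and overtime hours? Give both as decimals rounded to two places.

Regular 31.77 hours, overtime 3.18 hours

Wed: 08:42–13:21 = 4 h 39 min; less 45 min break → 3 h 54 min
Thu: 11:17–18:40 = 7 h 23 min; less 45 min break → 6 h 38 min
Fri: 05:48–11:48 = 6 h 0 min; less 45 min break → 5 h 15 min
Sat: 09:04–17:48 = 8 h 44 min; less 45 min break → 7 h 59 min
Sun: 05:29–17:25 = 11 h 56 min; less 45 min break → 11 h 11 min
Wed reg 3 h 54 min / OT 0 h 0 min; Thu reg 6 h 38 min / OT 0 h 0 min; Fri reg 5 h 15 min / OT 0 h 0 min; Sat reg 7 h 59 min / OT 0 h 0 min; Sun reg 8 h 0 min / OT 3 h 11 min.
Totals: regular 31 h 46 min, overtime 3 h 11 min.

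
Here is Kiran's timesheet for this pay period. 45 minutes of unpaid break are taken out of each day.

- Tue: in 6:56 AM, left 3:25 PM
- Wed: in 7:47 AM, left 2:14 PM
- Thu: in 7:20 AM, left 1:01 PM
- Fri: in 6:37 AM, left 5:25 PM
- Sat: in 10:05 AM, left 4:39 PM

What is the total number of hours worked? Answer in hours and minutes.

34 h 14 min

Tue: 6:56 AM–3:25 PM = 8 h 29 min; less 45 min break → 7 h 44 min
Wed: 7:47 AM–2:14 PM = 6 h 27 min; less 45 min break → 5 h 42 min
Thu: 7:20 AM–1:01 PM = 5 h 41 min; less 45 min break → 4 h 56 min
Fri: 6:37 AM–5:25 PM = 10 h 48 min; less 45 min break → 10 h 3 min
Sat: 10:05 AM–4:39 PM = 6 h 34 min; less 45 min break → 5 h 49 min
Total: 7 h 44 min + 5 h 42 min + 4 h 56 min + 10 h 3 min + 5 h 49 min = 34 h 14 min.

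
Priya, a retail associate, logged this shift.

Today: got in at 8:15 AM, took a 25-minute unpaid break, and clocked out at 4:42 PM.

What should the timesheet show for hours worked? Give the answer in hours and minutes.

8 h 2 min

Today: 8:15 AM–4:42 PM = 8 h 27 min; less 25 min break → 8 h 2 min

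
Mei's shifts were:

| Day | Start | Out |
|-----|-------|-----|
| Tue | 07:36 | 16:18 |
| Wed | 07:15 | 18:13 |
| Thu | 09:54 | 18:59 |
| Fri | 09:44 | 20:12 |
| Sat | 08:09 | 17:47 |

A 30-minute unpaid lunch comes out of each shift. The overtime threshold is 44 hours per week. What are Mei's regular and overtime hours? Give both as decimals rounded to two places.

Regular 44.00 hours, overtime 2.35 hours

Tue: 07:36–16:18 = 8 h 42 min; less 30 min break → 8 h 12 min
Wed: 07:15–18:13 = 10 h 58 min; less 30 min break → 10 h 28 min
Thu: 09:54–18:59 = 9 h 5 min; less 30 min break → 8 h 35 min
Fri: 09:44–20:12 = 10 h 28 min; less 30 min break → 9 h 58 min
Sat: 08:09–17:47 = 9 h 38 min; less 30 min break → 9 h 8 min
Total worked: 46 h 21 min = 46.35 h.
Threshold 44 h → overtime 2 h 21 min, regular 44 h 0 min.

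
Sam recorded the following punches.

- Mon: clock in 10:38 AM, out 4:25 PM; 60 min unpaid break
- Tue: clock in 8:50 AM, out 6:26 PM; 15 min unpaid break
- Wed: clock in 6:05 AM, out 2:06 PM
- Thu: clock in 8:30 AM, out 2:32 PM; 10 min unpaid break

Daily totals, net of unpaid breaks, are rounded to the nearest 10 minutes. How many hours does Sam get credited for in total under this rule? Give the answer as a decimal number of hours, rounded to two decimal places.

28.00 hours

Mon: 10:38 AM–4:25 PM = 5 h 47 min − 60 min = 4 h 47 min → rounds to 4 h 50 min
Tue: 8:50 AM–6:26 PM = 9 h 36 min − 15 min = 9 h 21 min → rounds to 9 h 20 min
Wed: 6:05 AM–2:06 PM = 8 h 1 min → rounds to 8 h 0 min
Thu: 8:30 AM–2:32 PM = 6 h 2 min − 10 min = 5 h 52 min → rounds to 5 h 50 min
Total credited: 28 h 0 min.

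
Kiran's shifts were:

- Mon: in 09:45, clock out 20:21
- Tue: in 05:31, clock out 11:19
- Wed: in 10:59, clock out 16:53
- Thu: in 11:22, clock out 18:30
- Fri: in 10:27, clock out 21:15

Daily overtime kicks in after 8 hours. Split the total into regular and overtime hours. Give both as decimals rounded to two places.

Mon: 09:45–20:21 = 10 h 36 min
Tue: 05:31–11:19 = 5 h 48 min
Wed: 10:59–16:53 = 5 h 54 min
Thu: 11:22–18:30 = 7 h 8 min
Fri: 10:27–21:15 = 10 h 48 min
Mon reg 8 h 0 min / OT 2 h 36 min; Tue reg 5 h 48 min / OT 0 h 0 min; Wed reg 5 h 54 min / OT 0 h 0 min; Thu reg 7 h 8 min / OT 0 h 0 min; Fri reg 8 h 0 min / OT 2 h 48 min.
Totals: regular 34 h 50 min, overtime 5 h 24 min.

Regular 34.83 hours, overtime 5.40 hours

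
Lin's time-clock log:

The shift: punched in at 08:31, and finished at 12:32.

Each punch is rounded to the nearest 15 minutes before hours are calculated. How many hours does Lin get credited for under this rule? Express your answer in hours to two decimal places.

4.00 hours

The shift: in 08:31→08:30, out 12:32→12:30; 4 h 0 min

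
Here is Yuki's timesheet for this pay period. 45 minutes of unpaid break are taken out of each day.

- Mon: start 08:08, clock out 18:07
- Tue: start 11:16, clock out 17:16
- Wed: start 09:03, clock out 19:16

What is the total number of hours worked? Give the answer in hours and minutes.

23 h 57 min

Mon: 08:08–18:07 = 9 h 59 min; less 45 min break → 9 h 14 min
Tue: 11:16–17:16 = 6 h 0 min; less 45 min break → 5 h 15 min
Wed: 09:03–19:16 = 10 h 13 min; less 45 min break → 9 h 28 min
Total: 9 h 14 min + 5 h 15 min + 9 h 28 min = 23 h 57 min.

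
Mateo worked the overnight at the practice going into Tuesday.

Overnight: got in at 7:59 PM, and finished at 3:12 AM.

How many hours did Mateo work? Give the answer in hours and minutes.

7 h 13 min

Overnight: 7:59 PM → midnight = 4 h 1 min; midnight → 3:12 AM = 3 h 12 min; span 7 h 13 min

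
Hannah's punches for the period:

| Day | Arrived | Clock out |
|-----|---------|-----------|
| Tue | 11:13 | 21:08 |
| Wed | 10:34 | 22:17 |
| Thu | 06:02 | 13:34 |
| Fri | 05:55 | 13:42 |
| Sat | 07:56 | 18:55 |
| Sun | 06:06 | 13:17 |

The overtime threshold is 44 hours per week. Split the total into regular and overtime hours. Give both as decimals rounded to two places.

Regular 44.00 hours, overtime 11.12 hours

Tue: 11:13–21:08 = 9 h 55 min
Wed: 10:34–22:17 = 11 h 43 min
Thu: 06:02–13:34 = 7 h 32 min
Fri: 05:55–13:42 = 7 h 47 min
Sat: 07:56–18:55 = 10 h 59 min
Sun: 06:06–13:17 = 7 h 11 min
Total worked: 55 h 7 min = 55.12 h.
Threshold 44 h → overtime 11 h 7 min, regular 44 h 0 min.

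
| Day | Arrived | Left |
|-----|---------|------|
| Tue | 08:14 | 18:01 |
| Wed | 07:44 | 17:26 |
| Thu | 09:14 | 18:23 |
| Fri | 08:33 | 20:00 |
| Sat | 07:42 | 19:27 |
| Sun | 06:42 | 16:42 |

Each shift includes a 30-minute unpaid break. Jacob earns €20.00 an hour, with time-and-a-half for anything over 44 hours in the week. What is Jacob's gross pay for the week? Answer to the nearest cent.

€1325.00

Tue: 08:14–18:01 = 9 h 47 min; less 30 min break → 9 h 17 min
Wed: 07:44–17:26 = 9 h 42 min; less 30 min break → 9 h 12 min
Thu: 09:14–18:23 = 9 h 9 min; less 30 min break → 8 h 39 min
Fri: 08:33–20:00 = 11 h 27 min; less 30 min break → 10 h 57 min
Sat: 07:42–19:27 = 11 h 45 min; less 30 min break → 11 h 15 min
Sun: 06:42–16:42 = 10 h 0 min; less 30 min break → 9 h 30 min
Total worked: 58 h 50 min = 3530 min.
Regular 44 h 0 min = 2640 min at €20.00/h; overtime 14 h 50 min = 890 min at €30.00/h.
Pay = (2640 × €20.00 + 890 × €30.00) ÷ 60 = €1325.00.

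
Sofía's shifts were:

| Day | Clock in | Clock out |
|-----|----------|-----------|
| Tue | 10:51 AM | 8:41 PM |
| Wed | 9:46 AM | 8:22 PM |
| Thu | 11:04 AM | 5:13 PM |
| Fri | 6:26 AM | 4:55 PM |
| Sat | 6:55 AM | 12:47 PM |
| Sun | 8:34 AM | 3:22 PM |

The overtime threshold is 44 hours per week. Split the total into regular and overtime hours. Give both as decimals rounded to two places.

Regular 44.00 hours, overtime 5.73 hours

Tue: 10:51 AM–8:41 PM = 9 h 50 min
Wed: 9:46 AM–8:22 PM = 10 h 36 min
Thu: 11:04 AM–5:13 PM = 6 h 9 min
Fri: 6:26 AM–4:55 PM = 10 h 29 min
Sat: 6:55 AM–12:47 PM = 5 h 52 min
Sun: 8:34 AM–3:22 PM = 6 h 48 min
Total worked: 49 h 44 min = 49.73 h.
Threshold 44 h → overtime 5 h 44 min, regular 44 h 0 min.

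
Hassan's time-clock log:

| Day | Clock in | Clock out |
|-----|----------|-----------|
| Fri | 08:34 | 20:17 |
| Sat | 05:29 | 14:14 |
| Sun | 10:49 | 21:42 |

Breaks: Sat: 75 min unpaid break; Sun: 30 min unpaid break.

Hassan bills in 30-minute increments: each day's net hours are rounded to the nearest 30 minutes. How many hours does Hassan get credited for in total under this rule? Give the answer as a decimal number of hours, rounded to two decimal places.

29.50 hours

Fri: 08:34–20:17 = 11 h 43 min → rounds to 11 h 30 min
Sat: 05:29–14:14 = 8 h 45 min − 75 min = 7 h 30 min → rounds to 7 h 30 min
Sun: 10:49–21:42 = 10 h 53 min − 30 min = 10 h 23 min → rounds to 10 h 30 min
Total credited: 29 h 30 min.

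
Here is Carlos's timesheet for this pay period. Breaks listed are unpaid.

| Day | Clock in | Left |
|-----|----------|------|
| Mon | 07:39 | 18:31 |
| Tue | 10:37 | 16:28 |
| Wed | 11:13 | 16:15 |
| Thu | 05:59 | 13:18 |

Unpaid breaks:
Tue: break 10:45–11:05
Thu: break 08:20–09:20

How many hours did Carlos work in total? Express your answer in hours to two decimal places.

Mon: 07:39–18:31 = 10 h 52 min
Tue: 10:37–16:28 = 5 h 51 min; less 20 min break → 5 h 31 min
Wed: 11:13–16:15 = 5 h 2 min
Thu: 05:59–13:18 = 7 h 19 min; less 60 min break → 6 h 19 min
Total: 10 h 52 min + 5 h 31 min + 5 h 2 min + 6 h 19 min = 27 h 44 min.

27.73 hours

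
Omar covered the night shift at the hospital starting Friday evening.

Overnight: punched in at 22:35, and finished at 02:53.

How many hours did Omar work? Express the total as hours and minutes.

Overnight: 22:35 → midnight = 1 h 25 min; midnight → 02:53 = 2 h 53 min; span 4 h 18 min

4 h 18 min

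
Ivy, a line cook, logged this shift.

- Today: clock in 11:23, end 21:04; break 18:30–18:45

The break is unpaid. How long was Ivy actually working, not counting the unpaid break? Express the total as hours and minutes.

9 h 26 min

Today: 11:23–21:04 = 9 h 41 min; less 15 min break → 9 h 26 min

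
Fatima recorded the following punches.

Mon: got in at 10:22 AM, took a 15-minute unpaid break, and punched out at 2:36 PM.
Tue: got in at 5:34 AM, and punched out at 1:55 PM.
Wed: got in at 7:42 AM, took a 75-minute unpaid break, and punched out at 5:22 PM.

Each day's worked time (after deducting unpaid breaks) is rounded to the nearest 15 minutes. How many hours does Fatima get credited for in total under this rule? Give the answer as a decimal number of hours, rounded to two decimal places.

Mon: 10:22 AM–2:36 PM = 4 h 14 min − 15 min = 3 h 59 min → rounds to 4 h 0 min
Tue: 5:34 AM–1:55 PM = 8 h 21 min → rounds to 8 h 15 min
Wed: 7:42 AM–5:22 PM = 9 h 40 min − 75 min = 8 h 25 min → rounds to 8 h 30 min
Total credited: 20 h 45 min.

20.75 hours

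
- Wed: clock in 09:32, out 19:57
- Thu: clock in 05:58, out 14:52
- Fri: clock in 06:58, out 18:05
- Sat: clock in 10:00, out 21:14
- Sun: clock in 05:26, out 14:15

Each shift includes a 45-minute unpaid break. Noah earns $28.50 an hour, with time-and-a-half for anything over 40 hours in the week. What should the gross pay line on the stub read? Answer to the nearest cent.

Wed: 09:32–19:57 = 10 h 25 min; less 45 min break → 9 h 40 min
Thu: 05:58–14:52 = 8 h 54 min; less 45 min break → 8 h 9 min
Fri: 06:58–18:05 = 11 h 7 min; less 45 min break → 10 h 22 min
Sat: 10:00–21:14 = 11 h 14 min; less 45 min break → 10 h 29 min
Sun: 05:26–14:15 = 8 h 49 min; less 45 min break → 8 h 4 min
Total worked: 46 h 44 min = 2804 min.
Regular 40 h 0 min = 2400 min at $28.50/h; overtime 6 h 44 min = 404 min at $42.75/h.
Pay = (2400 × $28.50 + 404 × $42.75) ÷ 60 = $1427.85.

$1427.85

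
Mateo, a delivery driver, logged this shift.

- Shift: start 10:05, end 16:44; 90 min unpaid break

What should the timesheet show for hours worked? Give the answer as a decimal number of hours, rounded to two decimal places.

Shift: 10:05–16:44 = 6 h 39 min; less 90 min break → 5 h 9 min

5.15 hours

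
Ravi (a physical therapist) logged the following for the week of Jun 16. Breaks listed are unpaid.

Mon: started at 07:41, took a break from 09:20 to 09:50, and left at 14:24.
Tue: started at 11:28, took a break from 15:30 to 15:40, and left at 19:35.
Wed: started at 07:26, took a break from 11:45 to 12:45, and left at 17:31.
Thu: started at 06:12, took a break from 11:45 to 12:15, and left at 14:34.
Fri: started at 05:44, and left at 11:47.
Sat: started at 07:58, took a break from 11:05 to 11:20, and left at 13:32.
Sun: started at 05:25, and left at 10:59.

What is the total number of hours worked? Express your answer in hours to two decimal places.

48.05 hours

Mon: 07:41–14:24 = 6 h 43 min; less 30 min break → 6 h 13 min
Tue: 11:28–19:35 = 8 h 7 min; less 10 min break → 7 h 57 min
Wed: 07:26–17:31 = 10 h 5 min; less 60 min break → 9 h 5 min
Thu: 06:12–14:34 = 8 h 22 min; less 30 min break → 7 h 52 min
Fri: 05:44–11:47 = 6 h 3 min
Sat: 07:58–13:32 = 5 h 34 min; less 15 min break → 5 h 19 min
Sun: 05:25–10:59 = 5 h 34 min
Total: 6 h 13 min + 7 h 57 min + 9 h 5 min + 7 h 52 min + 6 h 3 min + 5 h 19 min + 5 h 34 min = 48 h 3 min.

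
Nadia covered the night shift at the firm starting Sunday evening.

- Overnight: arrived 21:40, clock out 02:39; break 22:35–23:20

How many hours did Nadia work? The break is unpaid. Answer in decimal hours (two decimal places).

4.23 hours

Overnight: 21:40 → midnight = 2 h 20 min; midnight → 02:39 = 2 h 39 min; span 4 h 59 min; less 45 min break → 4 h 14 min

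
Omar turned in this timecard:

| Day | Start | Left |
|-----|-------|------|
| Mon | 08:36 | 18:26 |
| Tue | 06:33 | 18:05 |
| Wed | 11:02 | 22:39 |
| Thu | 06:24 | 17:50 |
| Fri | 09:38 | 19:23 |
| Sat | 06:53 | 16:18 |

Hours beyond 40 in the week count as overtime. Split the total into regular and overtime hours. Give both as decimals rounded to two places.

Mon: 08:36–18:26 = 9 h 50 min
Tue: 06:33–18:05 = 11 h 32 min
Wed: 11:02–22:39 = 11 h 37 min
Thu: 06:24–17:50 = 11 h 26 min
Fri: 09:38–19:23 = 9 h 45 min
Sat: 06:53–16:18 = 9 h 25 min
Total worked: 63 h 35 min = 63.58 h.
Threshold 40 h → overtime 23 h 35 min, regular 40 h 0 min.

Regular 40.00 hours, overtime 23.58 hours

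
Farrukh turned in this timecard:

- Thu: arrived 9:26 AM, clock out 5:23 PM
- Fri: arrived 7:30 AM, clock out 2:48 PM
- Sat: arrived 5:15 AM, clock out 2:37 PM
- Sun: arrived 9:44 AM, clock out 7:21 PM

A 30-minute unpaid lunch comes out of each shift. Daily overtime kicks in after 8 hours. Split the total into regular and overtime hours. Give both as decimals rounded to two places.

Thu: 9:26 AM–5:23 PM = 7 h 57 min; less 30 min break → 7 h 27 min
Fri: 7:30 AM–2:48 PM = 7 h 18 min; less 30 min break → 6 h 48 min
Sat: 5:15 AM–2:37 PM = 9 h 22 min; less 30 min break → 8 h 52 min
Sun: 9:44 AM–7:21 PM = 9 h 37 min; less 30 min break → 9 h 7 min
Thu reg 7 h 27 min / OT 0 h 0 min; Fri reg 6 h 48 min / OT 0 h 0 min; Sat reg 8 h 0 min / OT 0 h 52 min; Sun reg 8 h 0 min / OT 1 h 7 min.
Totals: regular 30 h 15 min, overtime 1 h 59 min.

Regular 30.25 hours, overtime 1.98 hours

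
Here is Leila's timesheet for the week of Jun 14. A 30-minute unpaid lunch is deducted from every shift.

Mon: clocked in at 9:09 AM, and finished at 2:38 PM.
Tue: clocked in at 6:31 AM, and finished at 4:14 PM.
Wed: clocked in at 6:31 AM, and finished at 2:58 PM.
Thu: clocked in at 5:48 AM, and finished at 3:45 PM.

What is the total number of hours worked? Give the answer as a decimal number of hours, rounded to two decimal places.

Mon: 9:09 AM–2:38 PM = 5 h 29 min; less 30 min break → 4 h 59 min
Tue: 6:31 AM–4:14 PM = 9 h 43 min; less 30 min break → 9 h 13 min
Wed: 6:31 AM–2:58 PM = 8 h 27 min; less 30 min break → 7 h 57 min
Thu: 5:48 AM–3:45 PM = 9 h 57 min; less 30 min break → 9 h 27 min
Total: 4 h 59 min + 9 h 13 min + 7 h 57 min + 9 h 27 min = 31 h 36 min.

31.60 hours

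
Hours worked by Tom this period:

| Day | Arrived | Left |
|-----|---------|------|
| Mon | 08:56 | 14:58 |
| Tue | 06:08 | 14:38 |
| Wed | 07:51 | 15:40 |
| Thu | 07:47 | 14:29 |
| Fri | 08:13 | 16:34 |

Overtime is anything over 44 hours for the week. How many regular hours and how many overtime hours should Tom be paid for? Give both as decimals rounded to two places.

Regular 37.40 hours, overtime 0.00 hours

Mon: 08:56–14:58 = 6 h 2 min
Tue: 06:08–14:38 = 8 h 30 min
Wed: 07:51–15:40 = 7 h 49 min
Thu: 07:47–14:29 = 6 h 42 min
Fri: 08:13–16:34 = 8 h 21 min
Total worked: 37 h 24 min = 37.40 h.
Threshold 44 h → overtime 0 h 0 min, regular 37 h 24 min.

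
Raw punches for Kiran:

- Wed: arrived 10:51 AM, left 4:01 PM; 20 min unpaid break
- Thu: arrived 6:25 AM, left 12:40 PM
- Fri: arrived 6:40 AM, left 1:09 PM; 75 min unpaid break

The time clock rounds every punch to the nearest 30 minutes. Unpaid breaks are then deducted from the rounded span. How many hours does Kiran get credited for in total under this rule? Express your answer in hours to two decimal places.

15.92 hours

Wed: in 10:51 AM→11:00 AM, out 4:01 PM→4:00 PM; 5 h 0 min − 20 min = 4 h 40 min
Thu: in 6:25 AM→6:30 AM, out 12:40 PM→12:30 PM; 6 h 0 min
Fri: in 6:40 AM→6:30 AM, out 1:09 PM→1:00 PM; 6 h 30 min − 75 min = 5 h 15 min
Total credited: 15 h 55 min.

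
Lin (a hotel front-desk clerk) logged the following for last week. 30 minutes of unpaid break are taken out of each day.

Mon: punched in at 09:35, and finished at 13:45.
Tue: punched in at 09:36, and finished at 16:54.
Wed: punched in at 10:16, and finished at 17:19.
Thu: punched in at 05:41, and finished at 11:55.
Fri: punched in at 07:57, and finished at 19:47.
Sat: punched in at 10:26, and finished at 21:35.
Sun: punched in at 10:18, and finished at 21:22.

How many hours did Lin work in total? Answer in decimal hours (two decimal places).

Mon: 09:35–13:45 = 4 h 10 min; less 30 min break → 3 h 40 min
Tue: 09:36–16:54 = 7 h 18 min; less 30 min break → 6 h 48 min
Wed: 10:16–17:19 = 7 h 3 min; less 30 min break → 6 h 33 min
Thu: 05:41–11:55 = 6 h 14 min; less 30 min break → 5 h 44 min
Fri: 07:57–19:47 = 11 h 50 min; less 30 min break → 11 h 20 min
Sat: 10:26–21:35 = 11 h 9 min; less 30 min break → 10 h 39 min
Sun: 10:18–21:22 = 11 h 4 min; less 30 min break → 10 h 34 min
Total: 3 h 40 min + 6 h 48 min + 6 h 33 min + 5 h 44 min + 11 h 20 min + 10 h 39 min + 10 h 34 min = 55 h 18 min.

55.30 hours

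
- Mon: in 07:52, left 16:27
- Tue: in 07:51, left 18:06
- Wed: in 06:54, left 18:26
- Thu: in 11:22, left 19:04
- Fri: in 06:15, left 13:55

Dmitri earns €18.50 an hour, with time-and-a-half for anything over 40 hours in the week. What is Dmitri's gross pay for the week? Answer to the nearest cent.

Mon: 07:52–16:27 = 8 h 35 min
Tue: 07:51–18:06 = 10 h 15 min
Wed: 06:54–18:26 = 11 h 32 min
Thu: 11:22–19:04 = 7 h 42 min
Fri: 06:15–13:55 = 7 h 40 min
Total worked: 45 h 44 min = 2744 min.
Regular 40 h 0 min = 2400 min at €18.50/h; overtime 5 h 44 min = 344 min at €27.75/h.
Pay = (2400 × €18.50 + 344 × €27.75) ÷ 60 = €899.10.

€899.10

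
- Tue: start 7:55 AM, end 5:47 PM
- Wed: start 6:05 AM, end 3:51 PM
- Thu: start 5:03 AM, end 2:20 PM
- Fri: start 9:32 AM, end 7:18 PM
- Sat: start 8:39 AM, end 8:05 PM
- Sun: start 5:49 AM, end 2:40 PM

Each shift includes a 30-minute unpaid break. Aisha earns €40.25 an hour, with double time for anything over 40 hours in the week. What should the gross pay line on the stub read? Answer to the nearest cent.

€2895.32

Tue: 7:55 AM–5:47 PM = 9 h 52 min; less 30 min break → 9 h 22 min
Wed: 6:05 AM–3:51 PM = 9 h 46 min; less 30 min break → 9 h 16 min
Thu: 5:03 AM–2:20 PM = 9 h 17 min; less 30 min break → 8 h 47 min
Fri: 9:32 AM–7:18 PM = 9 h 46 min; less 30 min break → 9 h 16 min
Sat: 8:39 AM–8:05 PM = 11 h 26 min; less 30 min break → 10 h 56 min
Sun: 5:49 AM–2:40 PM = 8 h 51 min; less 30 min break → 8 h 21 min
Total worked: 55 h 58 min = 3358 min.
Regular 40 h 0 min = 2400 min at €40.25/h; overtime 15 h 58 min = 958 min at €80.50/h.
Pay = (2400 × €40.25 + 958 × €80.50) ÷ 60 = €2895.32.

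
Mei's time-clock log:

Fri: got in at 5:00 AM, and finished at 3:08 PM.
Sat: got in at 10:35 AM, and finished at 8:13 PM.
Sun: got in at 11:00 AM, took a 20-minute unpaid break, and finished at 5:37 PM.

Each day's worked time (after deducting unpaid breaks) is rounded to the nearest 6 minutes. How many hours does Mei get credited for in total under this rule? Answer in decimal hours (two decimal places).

26.00 hours

Fri: 5:00 AM–3:08 PM = 10 h 8 min → rounds to 10 h 6 min
Sat: 10:35 AM–8:13 PM = 9 h 38 min → rounds to 9 h 36 min
Sun: 11:00 AM–5:37 PM = 6 h 37 min − 20 min = 6 h 17 min → rounds to 6 h 18 min
Total credited: 26 h 0 min.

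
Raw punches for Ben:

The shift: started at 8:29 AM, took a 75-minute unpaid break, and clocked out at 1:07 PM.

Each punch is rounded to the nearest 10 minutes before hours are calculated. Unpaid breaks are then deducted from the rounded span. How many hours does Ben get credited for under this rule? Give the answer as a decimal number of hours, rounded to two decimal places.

The shift: in 8:29 AM→8:30 AM, out 1:07 PM→1:10 PM; 4 h 40 min − 75 min = 3 h 25 min

3.42 hours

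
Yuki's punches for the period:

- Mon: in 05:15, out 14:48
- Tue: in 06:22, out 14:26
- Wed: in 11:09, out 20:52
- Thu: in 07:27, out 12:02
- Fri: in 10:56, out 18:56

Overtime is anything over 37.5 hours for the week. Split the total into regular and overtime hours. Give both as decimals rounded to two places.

Mon: 05:15–14:48 = 9 h 33 min
Tue: 06:22–14:26 = 8 h 4 min
Wed: 11:09–20:52 = 9 h 43 min
Thu: 07:27–12:02 = 4 h 35 min
Fri: 10:56–18:56 = 8 h 0 min
Total worked: 39 h 55 min = 39.92 h.
Threshold 37.5 h → overtime 2 h 25 min, regular 37 h 30 min.

Regular 37.50 hours, overtime 2.42 hours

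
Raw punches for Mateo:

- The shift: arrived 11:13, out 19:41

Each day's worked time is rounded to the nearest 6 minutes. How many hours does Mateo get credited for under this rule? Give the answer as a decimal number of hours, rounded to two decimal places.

The shift: 11:13–19:41 = 8 h 28 min → rounds to 8 h 30 min

8.50 hours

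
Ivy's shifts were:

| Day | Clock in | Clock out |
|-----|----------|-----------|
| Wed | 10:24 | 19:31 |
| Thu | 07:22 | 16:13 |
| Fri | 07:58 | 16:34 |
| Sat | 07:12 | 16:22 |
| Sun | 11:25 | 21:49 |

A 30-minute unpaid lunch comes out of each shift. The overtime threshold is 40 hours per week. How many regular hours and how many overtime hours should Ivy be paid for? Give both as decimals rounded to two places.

Regular 40.00 hours, overtime 3.63 hours

Wed: 10:24–19:31 = 9 h 7 min; less 30 min break → 8 h 37 min
Thu: 07:22–16:13 = 8 h 51 min; less 30 min break → 8 h 21 min
Fri: 07:58–16:34 = 8 h 36 min; less 30 min break → 8 h 6 min
Sat: 07:12–16:22 = 9 h 10 min; less 30 min break → 8 h 40 min
Sun: 11:25–21:49 = 10 h 24 min; less 30 min break → 9 h 54 min
Total worked: 43 h 38 min = 43.63 h.
Threshold 40 h → overtime 3 h 38 min, regular 40 h 0 min.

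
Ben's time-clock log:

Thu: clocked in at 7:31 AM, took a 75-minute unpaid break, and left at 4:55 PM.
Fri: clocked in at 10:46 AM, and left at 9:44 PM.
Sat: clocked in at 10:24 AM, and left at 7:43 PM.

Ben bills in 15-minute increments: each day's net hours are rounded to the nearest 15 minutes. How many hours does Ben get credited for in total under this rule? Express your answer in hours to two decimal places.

28.50 hours

Thu: 7:31 AM–4:55 PM = 9 h 24 min − 75 min = 8 h 9 min → rounds to 8 h 15 min
Fri: 10:46 AM–9:44 PM = 10 h 58 min → rounds to 11 h 0 min
Sat: 10:24 AM–7:43 PM = 9 h 19 min → rounds to 9 h 15 min
Total credited: 28 h 30 min.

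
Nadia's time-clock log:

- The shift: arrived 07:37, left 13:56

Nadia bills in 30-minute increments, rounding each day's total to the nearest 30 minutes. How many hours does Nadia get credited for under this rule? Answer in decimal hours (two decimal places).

The shift: 07:37–13:56 = 6 h 19 min → rounds to 6 h 30 min

6.50 hours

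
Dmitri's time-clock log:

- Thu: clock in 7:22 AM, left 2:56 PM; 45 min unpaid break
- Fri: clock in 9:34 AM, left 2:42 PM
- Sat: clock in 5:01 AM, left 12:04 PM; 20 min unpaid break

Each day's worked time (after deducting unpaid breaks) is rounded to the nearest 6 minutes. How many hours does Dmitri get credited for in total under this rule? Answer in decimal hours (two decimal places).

18.60 hours

Thu: 7:22 AM–2:56 PM = 7 h 34 min − 45 min = 6 h 49 min → rounds to 6 h 48 min
Fri: 9:34 AM–2:42 PM = 5 h 8 min → rounds to 5 h 6 min
Sat: 5:01 AM–12:04 PM = 7 h 3 min − 20 min = 6 h 43 min → rounds to 6 h 42 min
Total credited: 18 h 36 min.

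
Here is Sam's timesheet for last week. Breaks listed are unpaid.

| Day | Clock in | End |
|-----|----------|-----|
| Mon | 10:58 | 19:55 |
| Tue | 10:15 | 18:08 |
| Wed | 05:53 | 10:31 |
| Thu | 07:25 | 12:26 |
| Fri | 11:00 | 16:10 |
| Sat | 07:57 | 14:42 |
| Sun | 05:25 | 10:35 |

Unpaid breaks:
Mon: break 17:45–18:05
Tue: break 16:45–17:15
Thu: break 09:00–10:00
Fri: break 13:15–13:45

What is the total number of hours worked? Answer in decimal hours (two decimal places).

Mon: 10:58–19:55 = 8 h 57 min; less 20 min break → 8 h 37 min
Tue: 10:15–18:08 = 7 h 53 min; less 30 min break → 7 h 23 min
Wed: 05:53–10:31 = 4 h 38 min
Thu: 07:25–12:26 = 5 h 1 min; less 60 min break → 4 h 1 min
Fri: 11:00–16:10 = 5 h 10 min; less 30 min break → 4 h 40 min
Sat: 07:57–14:42 = 6 h 45 min
Sun: 05:25–10:35 = 5 h 10 min
Total: 8 h 37 min + 7 h 23 min + 4 h 38 min + 4 h 1 min + 4 h 40 min + 6 h 45 min + 5 h 10 min = 41 h 14 min.

41.23 hours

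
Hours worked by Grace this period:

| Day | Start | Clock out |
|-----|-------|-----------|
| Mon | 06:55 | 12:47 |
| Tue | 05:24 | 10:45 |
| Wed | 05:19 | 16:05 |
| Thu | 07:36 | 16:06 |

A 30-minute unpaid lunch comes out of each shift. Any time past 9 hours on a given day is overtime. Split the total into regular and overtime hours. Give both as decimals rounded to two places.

Mon: 06:55–12:47 = 5 h 52 min; less 30 min break → 5 h 22 min
Tue: 05:24–10:45 = 5 h 21 min; less 30 min break → 4 h 51 min
Wed: 05:19–16:05 = 10 h 46 min; less 30 min break → 10 h 16 min
Thu: 07:36–16:06 = 8 h 30 min; less 30 min break → 8 h 0 min
Mon reg 5 h 22 min / OT 0 h 0 min; Tue reg 4 h 51 min / OT 0 h 0 min; Wed reg 9 h 0 min / OT 1 h 16 min; Thu reg 8 h 0 min / OT 0 h 0 min.
Totals: regular 27 h 13 min, overtime 1 h 16 min.

Regular 27.22 hours, overtime 1.27 hours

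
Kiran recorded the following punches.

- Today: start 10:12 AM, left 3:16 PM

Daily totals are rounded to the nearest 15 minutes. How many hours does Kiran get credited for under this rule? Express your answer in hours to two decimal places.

5.00 hours

Today: 10:12 AM–3:16 PM = 5 h 4 min → rounds to 5 h 0 min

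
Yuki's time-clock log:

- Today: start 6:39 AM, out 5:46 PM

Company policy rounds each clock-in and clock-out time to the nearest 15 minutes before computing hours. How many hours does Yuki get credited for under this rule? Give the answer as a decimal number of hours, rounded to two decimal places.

Today: in 6:39 AM→6:45 AM, out 5:46 PM→5:45 PM; 11 h 0 min

11.00 hours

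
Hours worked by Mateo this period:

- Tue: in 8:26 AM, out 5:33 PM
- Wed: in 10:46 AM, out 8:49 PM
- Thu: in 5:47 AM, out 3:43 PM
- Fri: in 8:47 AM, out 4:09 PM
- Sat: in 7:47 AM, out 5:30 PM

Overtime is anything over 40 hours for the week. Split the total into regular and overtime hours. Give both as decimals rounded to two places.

Regular 40.00 hours, overtime 6.18 hours

Tue: 8:26 AM–5:33 PM = 9 h 7 min
Wed: 10:46 AM–8:49 PM = 10 h 3 min
Thu: 5:47 AM–3:43 PM = 9 h 56 min
Fri: 8:47 AM–4:09 PM = 7 h 22 min
Sat: 7:47 AM–5:30 PM = 9 h 43 min
Total worked: 46 h 11 min = 46.18 h.
Threshold 40 h → overtime 6 h 11 min, regular 40 h 0 min.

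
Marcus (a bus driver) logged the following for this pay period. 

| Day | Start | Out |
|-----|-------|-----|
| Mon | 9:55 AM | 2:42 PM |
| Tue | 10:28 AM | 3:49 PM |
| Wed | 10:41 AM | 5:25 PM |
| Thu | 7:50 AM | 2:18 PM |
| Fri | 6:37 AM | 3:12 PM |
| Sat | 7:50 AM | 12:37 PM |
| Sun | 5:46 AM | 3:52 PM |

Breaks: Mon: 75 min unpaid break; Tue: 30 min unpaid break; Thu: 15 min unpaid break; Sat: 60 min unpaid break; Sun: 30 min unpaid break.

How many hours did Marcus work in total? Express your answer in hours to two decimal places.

Mon: 9:55 AM–2:42 PM = 4 h 47 min; less 75 min break → 3 h 32 min
Tue: 10:28 AM–3:49 PM = 5 h 21 min; less 30 min break → 4 h 51 min
Wed: 10:41 AM–5:25 PM = 6 h 44 min
Thu: 7:50 AM–2:18 PM = 6 h 28 min; less 15 min break → 6 h 13 min
Fri: 6:37 AM–3:12 PM = 8 h 35 min
Sat: 7:50 AM–12:37 PM = 4 h 47 min; less 60 min break → 3 h 47 min
Sun: 5:46 AM–3:52 PM = 10 h 6 min; less 30 min break → 9 h 36 min
Total: 3 h 32 min + 4 h 51 min + 6 h 44 min + 6 h 13 min + 8 h 35 min + 3 h 47 min + 9 h 36 min = 43 h 18 min.

43.30 hours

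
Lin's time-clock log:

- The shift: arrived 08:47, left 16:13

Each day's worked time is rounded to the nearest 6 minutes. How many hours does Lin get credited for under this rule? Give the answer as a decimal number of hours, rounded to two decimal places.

7.40 hours

The shift: 08:47–16:13 = 7 h 26 min → rounds to 7 h 24 min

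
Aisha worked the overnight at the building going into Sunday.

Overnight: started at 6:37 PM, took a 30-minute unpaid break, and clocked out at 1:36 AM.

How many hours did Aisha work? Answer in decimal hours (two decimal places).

Overnight: 6:37 PM → midnight = 5 h 23 min; midnight → 1:36 AM = 1 h 36 min; span 6 h 59 min; less 30 min break → 6 h 29 min

6.48 hours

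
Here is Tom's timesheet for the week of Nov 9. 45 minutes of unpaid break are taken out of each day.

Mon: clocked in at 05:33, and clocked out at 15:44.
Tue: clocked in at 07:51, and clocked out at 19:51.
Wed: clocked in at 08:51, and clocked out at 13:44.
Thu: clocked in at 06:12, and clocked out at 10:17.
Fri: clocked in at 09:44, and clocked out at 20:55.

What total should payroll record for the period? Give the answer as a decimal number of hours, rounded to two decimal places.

Mon: 05:33–15:44 = 10 h 11 min; less 45 min break → 9 h 26 min
Tue: 07:51–19:51 = 12 h 0 min; less 45 min break → 11 h 15 min
Wed: 08:51–13:44 = 4 h 53 min; less 45 min break → 4 h 8 min
Thu: 06:12–10:17 = 4 h 5 min; less 45 min break → 3 h 20 min
Fri: 09:44–20:55 = 11 h 11 min; less 45 min break → 10 h 26 min
Total: 9 h 26 min + 11 h 15 min + 4 h 8 min + 3 h 20 min + 10 h 26 min = 38 h 35 min.

38.58 hours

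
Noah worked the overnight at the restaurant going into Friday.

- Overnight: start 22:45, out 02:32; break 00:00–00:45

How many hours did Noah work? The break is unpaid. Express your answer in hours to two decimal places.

Overnight: 22:45 → midnight = 1 h 15 min; midnight → 02:32 = 2 h 32 min; span 3 h 47 min; less 45 min break → 3 h 2 min

3.03 hours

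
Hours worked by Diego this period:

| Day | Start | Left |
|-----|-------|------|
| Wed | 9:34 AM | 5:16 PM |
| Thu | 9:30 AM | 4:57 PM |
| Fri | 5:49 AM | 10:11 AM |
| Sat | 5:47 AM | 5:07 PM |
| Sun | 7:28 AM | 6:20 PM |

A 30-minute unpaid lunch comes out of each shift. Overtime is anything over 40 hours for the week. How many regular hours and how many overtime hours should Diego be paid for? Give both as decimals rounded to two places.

Wed: 9:34 AM–5:16 PM = 7 h 42 min; less 30 min break → 7 h 12 min
Thu: 9:30 AM–4:57 PM = 7 h 27 min; less 30 min break → 6 h 57 min
Fri: 5:49 AM–10:11 AM = 4 h 22 min; less 30 min break → 3 h 52 min
Sat: 5:47 AM–5:07 PM = 11 h 20 min; less 30 min break → 10 h 50 min
Sun: 7:28 AM–6:20 PM = 10 h 52 min; less 30 min break → 10 h 22 min
Total worked: 39 h 13 min = 39.22 h.
Threshold 40 h → overtime 0 h 0 min, regular 39 h 13 min.

Regular 39.22 hours, overtime 0.00 hours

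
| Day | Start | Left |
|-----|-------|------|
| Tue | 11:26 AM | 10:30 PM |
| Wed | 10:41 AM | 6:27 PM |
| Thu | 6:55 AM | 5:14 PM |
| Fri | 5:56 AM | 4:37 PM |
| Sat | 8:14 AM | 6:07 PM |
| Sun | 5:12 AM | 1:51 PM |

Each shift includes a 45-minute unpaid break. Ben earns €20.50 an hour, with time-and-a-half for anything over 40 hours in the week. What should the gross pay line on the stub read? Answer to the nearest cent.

Tue: 11:26 AM–10:30 PM = 11 h 4 min; less 45 min break → 10 h 19 min
Wed: 10:41 AM–6:27 PM = 7 h 46 min; less 45 min break → 7 h 1 min
Thu: 6:55 AM–5:14 PM = 10 h 19 min; less 45 min break → 9 h 34 min
Fri: 5:56 AM–4:37 PM = 10 h 41 min; less 45 min break → 9 h 56 min
Sat: 8:14 AM–6:07 PM = 9 h 53 min; less 45 min break → 9 h 8 min
Sun: 5:12 AM–1:51 PM = 8 h 39 min; less 45 min break → 7 h 54 min
Total worked: 53 h 52 min = 3232 min.
Regular 40 h 0 min = 2400 min at €20.50/h; overtime 13 h 52 min = 832 min at €30.75/h.
Pay = (2400 × €20.50 + 832 × €30.75) ÷ 60 = €1246.40.

€1246.40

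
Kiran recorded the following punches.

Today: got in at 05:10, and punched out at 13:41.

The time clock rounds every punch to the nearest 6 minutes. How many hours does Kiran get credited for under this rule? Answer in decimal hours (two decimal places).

Today: in 05:10→05:12, out 13:41→13:42; 8 h 30 min

8.50 hours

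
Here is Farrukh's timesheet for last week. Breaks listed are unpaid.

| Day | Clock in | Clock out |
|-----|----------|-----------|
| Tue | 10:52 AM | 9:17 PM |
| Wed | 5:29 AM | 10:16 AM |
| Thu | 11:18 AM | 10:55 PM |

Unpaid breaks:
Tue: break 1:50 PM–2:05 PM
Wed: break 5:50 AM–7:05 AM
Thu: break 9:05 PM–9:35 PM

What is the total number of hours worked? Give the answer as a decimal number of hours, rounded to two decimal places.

Tue: 10:52 AM–9:17 PM = 10 h 25 min; less 15 min break → 10 h 10 min
Wed: 5:29 AM–10:16 AM = 4 h 47 min; less 75 min break → 3 h 32 min
Thu: 11:18 AM–10:55 PM = 11 h 37 min; less 30 min break → 11 h 7 min
Total: 10 h 10 min + 3 h 32 min + 11 h 7 min = 24 h 49 min.

24.82 hours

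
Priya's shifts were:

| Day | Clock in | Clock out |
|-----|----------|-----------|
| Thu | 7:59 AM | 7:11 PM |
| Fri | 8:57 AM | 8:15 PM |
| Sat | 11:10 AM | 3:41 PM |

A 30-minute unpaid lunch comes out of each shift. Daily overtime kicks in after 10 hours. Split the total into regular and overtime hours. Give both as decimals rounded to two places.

Thu: 7:59 AM–7:11 PM = 11 h 12 min; less 30 min break → 10 h 42 min
Fri: 8:57 AM–8:15 PM = 11 h 18 min; less 30 min break → 10 h 48 min
Sat: 11:10 AM–3:41 PM = 4 h 31 min; less 30 min break → 4 h 1 min
Thu reg 10 h 0 min / OT 0 h 42 min; Fri reg 10 h 0 min / OT 0 h 48 min; Sat reg 4 h 1 min / OT 0 h 0 min.
Totals: regular 24 h 1 min, overtime 1 h 30 min.

Regular 24.02 hours, overtime 1.50 hours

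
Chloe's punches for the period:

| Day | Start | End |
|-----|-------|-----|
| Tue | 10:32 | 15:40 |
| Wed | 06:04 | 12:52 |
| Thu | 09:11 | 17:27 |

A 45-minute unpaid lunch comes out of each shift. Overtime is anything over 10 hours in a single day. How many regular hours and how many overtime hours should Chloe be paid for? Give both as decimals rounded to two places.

Tue: 10:32–15:40 = 5 h 8 min; less 45 min break → 4 h 23 min
Wed: 06:04–12:52 = 6 h 48 min; less 45 min break → 6 h 3 min
Thu: 09:11–17:27 = 8 h 16 min; less 45 min break → 7 h 31 min
Tue reg 4 h 23 min / OT 0 h 0 min; Wed reg 6 h 3 min / OT 0 h 0 min; Thu reg 7 h 31 min / OT 0 h 0 min.
Totals: regular 17 h 57 min, overtime 0 h 0 min.

Regular 17.95 hours, overtime 0.00 hours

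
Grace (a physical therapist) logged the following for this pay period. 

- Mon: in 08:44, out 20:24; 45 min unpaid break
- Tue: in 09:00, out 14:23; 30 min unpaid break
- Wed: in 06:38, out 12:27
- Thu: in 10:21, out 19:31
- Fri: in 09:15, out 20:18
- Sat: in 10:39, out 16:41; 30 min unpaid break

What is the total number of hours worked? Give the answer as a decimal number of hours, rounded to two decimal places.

Mon: 08:44–20:24 = 11 h 40 min; less 45 min break → 10 h 55 min
Tue: 09:00–14:23 = 5 h 23 min; less 30 min break → 4 h 53 min
Wed: 06:38–12:27 = 5 h 49 min
Thu: 10:21–19:31 = 9 h 10 min
Fri: 09:15–20:18 = 11 h 3 min
Sat: 10:39–16:41 = 6 h 2 min; less 30 min break → 5 h 32 min
Total: 10 h 55 min + 4 h 53 min + 5 h 49 min + 9 h 10 min + 11 h 3 min + 5 h 32 min = 47 h 22 min.

47.37 hours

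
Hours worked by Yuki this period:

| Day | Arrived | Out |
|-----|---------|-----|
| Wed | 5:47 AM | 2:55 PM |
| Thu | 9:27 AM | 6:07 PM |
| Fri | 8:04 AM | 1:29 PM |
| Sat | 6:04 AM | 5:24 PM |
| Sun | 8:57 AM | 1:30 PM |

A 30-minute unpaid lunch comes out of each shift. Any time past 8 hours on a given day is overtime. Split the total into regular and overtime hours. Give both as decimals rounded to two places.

Regular 32.97 hours, overtime 3.63 hours

Wed: 5:47 AM–2:55 PM = 9 h 8 min; less 30 min break → 8 h 38 min
Thu: 9:27 AM–6:07 PM = 8 h 40 min; less 30 min break → 8 h 10 min
Fri: 8:04 AM–1:29 PM = 5 h 25 min; less 30 min break → 4 h 55 min
Sat: 6:04 AM–5:24 PM = 11 h 20 min; less 30 min break → 10 h 50 min
Sun: 8:57 AM–1:30 PM = 4 h 33 min; less 30 min break → 4 h 3 min
Wed reg 8 h 0 min / OT 0 h 38 min; Thu reg 8 h 0 min / OT 0 h 10 min; Fri reg 4 h 55 min / OT 0 h 0 min; Sat reg 8 h 0 min / OT 2 h 50 min; Sun reg 4 h 3 min / OT 0 h 0 min.
Totals: regular 32 h 58 min, overtime 3 h 38 min.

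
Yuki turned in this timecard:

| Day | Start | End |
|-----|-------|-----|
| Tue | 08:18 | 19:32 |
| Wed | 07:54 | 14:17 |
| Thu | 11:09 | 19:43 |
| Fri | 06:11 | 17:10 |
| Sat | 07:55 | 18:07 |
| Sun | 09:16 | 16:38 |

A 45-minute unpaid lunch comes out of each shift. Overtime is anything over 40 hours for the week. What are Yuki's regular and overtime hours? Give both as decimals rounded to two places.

Tue: 08:18–19:32 = 11 h 14 min; less 45 min break → 10 h 29 min
Wed: 07:54–14:17 = 6 h 23 min; less 45 min break → 5 h 38 min
Thu: 11:09–19:43 = 8 h 34 min; less 45 min break → 7 h 49 min
Fri: 06:11–17:10 = 10 h 59 min; less 45 min break → 10 h 14 min
Sat: 07:55–18:07 = 10 h 12 min; less 45 min break → 9 h 27 min
Sun: 09:16–16:38 = 7 h 22 min; less 45 min break → 6 h 37 min
Total worked: 50 h 14 min = 50.23 h.
Threshold 40 h → overtime 10 h 14 min, regular 40 h 0 min.

Regular 40.00 hours, overtime 10.23 hours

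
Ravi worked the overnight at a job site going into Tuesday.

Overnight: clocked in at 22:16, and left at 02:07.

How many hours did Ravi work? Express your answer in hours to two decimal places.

Overnight: 22:16 → midnight = 1 h 44 min; midnight → 02:07 = 2 h 7 min; span 3 h 51 min

3.85 hours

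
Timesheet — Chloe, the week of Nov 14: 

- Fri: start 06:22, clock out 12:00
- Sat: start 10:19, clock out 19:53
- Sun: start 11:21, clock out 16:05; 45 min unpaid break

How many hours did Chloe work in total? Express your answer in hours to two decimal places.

19.18 hours

Fri: 06:22–12:00 = 5 h 38 min
Sat: 10:19–19:53 = 9 h 34 min
Sun: 11:21–16:05 = 4 h 44 min; less 45 min break → 3 h 59 min
Total: 5 h 38 min + 9 h 34 min + 3 h 59 min = 19 h 11 min.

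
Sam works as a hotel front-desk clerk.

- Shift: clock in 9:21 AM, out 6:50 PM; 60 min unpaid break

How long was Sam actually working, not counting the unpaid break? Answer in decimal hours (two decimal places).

Shift: 9:21 AM–6:50 PM = 9 h 29 min; less 60 min break → 8 h 29 min

8.48 hours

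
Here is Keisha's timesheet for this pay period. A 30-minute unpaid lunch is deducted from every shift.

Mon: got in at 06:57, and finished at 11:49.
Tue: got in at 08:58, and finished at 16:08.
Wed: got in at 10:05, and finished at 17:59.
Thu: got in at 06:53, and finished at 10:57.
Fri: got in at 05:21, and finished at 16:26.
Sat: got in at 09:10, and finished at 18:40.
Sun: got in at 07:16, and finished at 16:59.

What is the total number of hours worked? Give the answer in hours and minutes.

Mon: 06:57–11:49 = 4 h 52 min; less 30 min break → 4 h 22 min
Tue: 08:58–16:08 = 7 h 10 min; less 30 min break → 6 h 40 min
Wed: 10:05–17:59 = 7 h 54 min; less 30 min break → 7 h 24 min
Thu: 06:53–10:57 = 4 h 4 min; less 30 min break → 3 h 34 min
Fri: 05:21–16:26 = 11 h 5 min; less 30 min break → 10 h 35 min
Sat: 09:10–18:40 = 9 h 30 min; less 30 min break → 9 h 0 min
Sun: 07:16–16:59 = 9 h 43 min; less 30 min break → 9 h 13 min
Total: 4 h 22 min + 6 h 40 min + 7 h 24 min + 3 h 34 min + 10 h 35 min + 9 h 0 min + 9 h 13 min = 50 h 48 min.

50 h 48 min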